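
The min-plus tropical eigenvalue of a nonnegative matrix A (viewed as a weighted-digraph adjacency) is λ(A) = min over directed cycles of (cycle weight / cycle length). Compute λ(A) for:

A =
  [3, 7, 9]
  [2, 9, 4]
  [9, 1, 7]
λ(A) = 5/2

Enumerate directed cycles and compute their means (weight / length). Sample:
  cycle 0 → 0: weight = 3, length = 1, mean = 3/1 ≈ 3.000
  cycle 1 → 1: weight = 9, length = 1, mean = 9/1 ≈ 9.000
  cycle 2 → 2: weight = 7, length = 1, mean = 7/1 ≈ 7.000
  cycle 0 → 1 → 0: weight = 9, length = 2, mean = 9/2 ≈ 4.500
  cycle 0 → 2 → 0: weight = 18, length = 2, mean = 18/2 ≈ 9.000
  cycle 1 → 0 → 1: weight = 9, length = 2, mean = 9/2 ≈ 4.500
Minimum mean = 2.500, attained e.g. along the cycle 1 → 2 → 1 with weight 5 and length 2. So λ(A) = 5/2 = 5/2.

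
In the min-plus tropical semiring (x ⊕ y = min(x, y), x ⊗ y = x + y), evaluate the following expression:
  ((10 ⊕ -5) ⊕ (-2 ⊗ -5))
((10 ⊕ -5) ⊕ (-2 ⊗ -5)) = -7

Expand innermost to outermost. Recall ⊕ takes the minimum of its arguments and ⊗ takes their sum. Working out the expression ((10 ⊕ -5) ⊕ (-2 ⊗ -5)) gives -7.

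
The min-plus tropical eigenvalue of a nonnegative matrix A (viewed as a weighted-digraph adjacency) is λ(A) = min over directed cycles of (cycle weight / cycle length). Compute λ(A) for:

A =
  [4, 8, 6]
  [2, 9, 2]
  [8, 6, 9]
λ(A) = 4

Enumerate directed cycles and compute their means (weight / length). Sample:
  cycle 0 → 0: weight = 4, length = 1, mean = 4/1 ≈ 4.000
  cycle 1 → 1: weight = 9, length = 1, mean = 9/1 ≈ 9.000
  cycle 2 → 2: weight = 9, length = 1, mean = 9/1 ≈ 9.000
  cycle 0 → 1 → 0: weight = 10, length = 2, mean = 10/2 ≈ 5.000
  cycle 0 → 2 → 0: weight = 14, length = 2, mean = 14/2 ≈ 7.000
  cycle 1 → 0 → 1: weight = 10, length = 2, mean = 10/2 ≈ 5.000
Minimum mean = 4.000, attained e.g. along the cycle 0 → 0 with weight 4 and length 1. So λ(A) = 4/1 = 4.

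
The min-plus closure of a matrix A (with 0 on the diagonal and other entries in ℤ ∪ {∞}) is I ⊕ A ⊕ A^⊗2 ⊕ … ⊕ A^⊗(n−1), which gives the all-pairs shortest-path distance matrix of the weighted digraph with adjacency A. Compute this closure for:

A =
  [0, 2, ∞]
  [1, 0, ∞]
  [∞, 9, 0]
Closure =
  [0, 2, ∞]
  [1, 0, ∞]
  [10, 9, 0]

This is the Floyd-Warshall all-pairs shortest-path computation. For each intermediate vertex k = 0, 1, …, 2, update dist[i][j] ← min(dist[i][j], dist[i][k] + dist[k][j]). The final matrix gives, for each (i, j), the minimum total weight of any directed path from i to j (possibly empty when i = j).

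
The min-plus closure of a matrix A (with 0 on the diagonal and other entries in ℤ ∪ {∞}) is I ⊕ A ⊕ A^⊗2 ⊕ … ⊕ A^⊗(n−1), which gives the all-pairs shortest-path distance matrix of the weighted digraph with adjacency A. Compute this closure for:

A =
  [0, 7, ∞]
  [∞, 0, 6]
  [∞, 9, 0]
Closure =
  [0, 7, 13]
  [∞, 0, 6]
  [∞, 9, 0]

This is the Floyd-Warshall all-pairs shortest-path computation. For each intermediate vertex k = 0, 1, …, 2, update dist[i][j] ← min(dist[i][j], dist[i][k] + dist[k][j]). The final matrix gives, for each (i, j), the minimum total weight of any directed path from i to j (possibly empty when i = j).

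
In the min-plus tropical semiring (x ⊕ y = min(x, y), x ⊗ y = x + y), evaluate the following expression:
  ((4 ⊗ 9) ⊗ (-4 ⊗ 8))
((4 ⊗ 9) ⊗ (-4 ⊗ 8)) = 17

Expand innermost to outermost. Recall ⊕ takes the minimum of its arguments and ⊗ takes their sum. Working out the expression ((4 ⊗ 9) ⊗ (-4 ⊗ 8)) gives 17.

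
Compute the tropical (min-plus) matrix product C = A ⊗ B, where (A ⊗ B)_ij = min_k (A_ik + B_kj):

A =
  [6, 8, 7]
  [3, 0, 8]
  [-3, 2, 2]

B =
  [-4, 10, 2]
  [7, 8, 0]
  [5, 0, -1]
A ⊗ B =
  [2, 7, 6]
  [-1, 8, 0]
  [-7, 2, -1]

Apply the min-plus product entry-by-entry:
  C[0][0] = min over k of (A[0][0] + B[0][0] = 6 + -4 = 2, A[0][1] + B[1][0] = 8 + 7 = 15, A[0][2] + B[2][0] = 7 + 5 = 12) = 2 (attained at k = 0)
  C[0][1] = min over k of (A[0][0] + B[0][1] = 6 + 10 = 16, A[0][1] + B[1][1] = 8 + 8 = 16, A[0][2] + B[2][1] = 7 + 0 = 7) = 7 (attained at k = 2)
  C[0][2] = min over k of (A[0][0] + B[0][2] = 6 + 2 = 8, A[0][1] + B[1][2] = 8 + 0 = 8, A[0][2] + B[2][2] = 7 + -1 = 6) = 6 (attained at k = 2)
  C[1][0] = min over k of (A[1][0] + B[0][0] = 3 + -4 = -1, A[1][1] + B[1][0] = 0 + 7 = 7, A[1][2] + B[2][0] = 8 + 5 = 13) = -1 (attained at k = 0)
  C[1][1] = min over k of (A[1][0] + B[0][1] = 3 + 10 = 13, A[1][1] + B[1][1] = 0 + 8 = 8, A[1][2] + B[2][1] = 8 + 0 = 8) = 8 (attained at k = 1)
  C[1][2] = min over k of (A[1][0] + B[0][2] = 3 + 2 = 5, A[1][1] + B[1][2] = 0 + 0 = 0, A[1][2] + B[2][2] = 8 + -1 = 7) = 0 (attained at k = 1)
  C[2][0] = min over k of (A[2][0] + B[0][0] = -3 + -4 = -7, A[2][1] + B[1][0] = 2 + 7 = 9, A[2][2] + B[2][0] = 2 + 5 = 7) = -7 (attained at k = 0)
  C[2][1] = min over k of (A[2][0] + B[0][1] = -3 + 10 = 7, A[2][1] + B[1][1] = 2 + 8 = 10, A[2][2] + B[2][1] = 2 + 0 = 2) = 2 (attained at k = 2)
  C[2][2] = min over k of (A[2][0] + B[0][2] = -3 + 2 = -1, A[2][1] + B[1][2] = 2 + 0 = 2, A[2][2] + B[2][2] = 2 + -1 = 1) = -1 (attained at k = 0)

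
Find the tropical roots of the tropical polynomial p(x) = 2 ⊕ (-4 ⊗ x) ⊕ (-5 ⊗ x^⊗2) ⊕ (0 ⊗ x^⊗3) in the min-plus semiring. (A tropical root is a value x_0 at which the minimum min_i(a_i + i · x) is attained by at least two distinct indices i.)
Roots: {-5, 1, 6}

Each tropical root is a break point of the lower envelope of the lines y = a_i + i · x (there are 4 lines, with slopes 0, 1, ..., 3). Only the lines that attain the minimum somewhere contribute to roots; other lines are dominated. Here the surviving (envelope) indices are i = 3, i = 2, i = 1, i = 0.
Intersections between consecutive envelope lines give the roots: for adjacent envelope indices i < j the intersection is x = (a_i − a_j) / (j − i). Reading off the sorted break points: {-5, 1, 6}.
Verification: at each break x_0, at least two indices attain the minimum of min_i(a_i + i · x_0).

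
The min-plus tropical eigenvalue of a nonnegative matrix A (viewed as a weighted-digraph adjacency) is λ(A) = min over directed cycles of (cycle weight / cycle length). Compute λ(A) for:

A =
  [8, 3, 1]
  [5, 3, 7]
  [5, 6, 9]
λ(A) = 3

Enumerate directed cycles and compute their means (weight / length). Sample:
  cycle 0 → 0: weight = 8, length = 1, mean = 8/1 ≈ 8.000
  cycle 1 → 1: weight = 3, length = 1, mean = 3/1 ≈ 3.000
  cycle 2 → 2: weight = 9, length = 1, mean = 9/1 ≈ 9.000
  cycle 0 → 1 → 0: weight = 8, length = 2, mean = 8/2 ≈ 4.000
  cycle 0 → 2 → 0: weight = 6, length = 2, mean = 6/2 ≈ 3.000
  cycle 1 → 0 → 1: weight = 8, length = 2, mean = 8/2 ≈ 4.000
Minimum mean = 3.000, attained e.g. along the cycle 1 → 1 with weight 3 and length 1. So λ(A) = 3/1 = 3.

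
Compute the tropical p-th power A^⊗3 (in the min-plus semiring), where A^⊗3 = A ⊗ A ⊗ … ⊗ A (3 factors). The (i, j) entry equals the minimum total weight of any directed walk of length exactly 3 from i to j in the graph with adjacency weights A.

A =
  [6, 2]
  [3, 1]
A^⊗3 =
  [6, 4]
  [5, 3]

Each entry (A^⊗3)_ij equals the minimum over all length-3 walks i = v_0 → v_1 → … → v_3 = j of Σ_t A[v_t][v_{t+1}]. For example, for (i, j) = (0, 1) we minimise over 4 possible intermediate vertex sequences; the minimum is 4, attained along the walk 0 → 1 → 1 → 1.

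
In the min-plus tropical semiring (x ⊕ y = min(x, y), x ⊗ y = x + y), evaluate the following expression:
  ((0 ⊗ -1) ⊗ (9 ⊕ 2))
((0 ⊗ -1) ⊗ (9 ⊕ 2)) = 1

Expand innermost to outermost. Recall ⊕ takes the minimum of its arguments and ⊗ takes their sum. Working out the expression ((0 ⊗ -1) ⊗ (9 ⊕ 2)) gives 1.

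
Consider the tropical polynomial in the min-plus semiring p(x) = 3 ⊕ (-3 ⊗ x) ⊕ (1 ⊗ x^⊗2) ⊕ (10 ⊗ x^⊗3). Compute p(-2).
p(-2) = -5

A tropical monomial a ⊗ x^⊗i evaluates to a + i · x. Evaluating each term at x = -2:
  Term 0 contributes 3 + 0 · -2 = 3
  Term 1 contributes -3 + 1 · -2 = -5
  Term 2 contributes 1 + 2 · -2 = -3
  Term 3 contributes 10 + 3 · -2 = 4
p(-2) = ⊕ of these = min[3, -5, -3, 4] = -5.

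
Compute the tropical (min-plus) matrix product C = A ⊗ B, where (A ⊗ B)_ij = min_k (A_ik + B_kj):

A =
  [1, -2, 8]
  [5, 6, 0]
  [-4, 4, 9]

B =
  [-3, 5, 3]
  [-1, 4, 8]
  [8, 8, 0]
A ⊗ B =
  [-3, 2, 4]
  [2, 8, 0]
  [-7, 1, -1]

Apply the min-plus product entry-by-entry:
  C[0][0] = min over k of (A[0][0] + B[0][0] = 1 + -3 = -2, A[0][1] + B[1][0] = -2 + -1 = -3, A[0][2] + B[2][0] = 8 + 8 = 16) = -3 (attained at k = 1)
  C[0][1] = min over k of (A[0][0] + B[0][1] = 1 + 5 = 6, A[0][1] + B[1][1] = -2 + 4 = 2, A[0][2] + B[2][1] = 8 + 8 = 16) = 2 (attained at k = 1)
  C[0][2] = min over k of (A[0][0] + B[0][2] = 1 + 3 = 4, A[0][1] + B[1][2] = -2 + 8 = 6, A[0][2] + B[2][2] = 8 + 0 = 8) = 4 (attained at k = 0)
  C[1][0] = min over k of (A[1][0] + B[0][0] = 5 + -3 = 2, A[1][1] + B[1][0] = 6 + -1 = 5, A[1][2] + B[2][0] = 0 + 8 = 8) = 2 (attained at k = 0)
  C[1][1] = min over k of (A[1][0] + B[0][1] = 5 + 5 = 10, A[1][1] + B[1][1] = 6 + 4 = 10, A[1][2] + B[2][1] = 0 + 8 = 8) = 8 (attained at k = 2)
  C[1][2] = min over k of (A[1][0] + B[0][2] = 5 + 3 = 8, A[1][1] + B[1][2] = 6 + 8 = 14, A[1][2] + B[2][2] = 0 + 0 = 0) = 0 (attained at k = 2)
  C[2][0] = min over k of (A[2][0] + B[0][0] = -4 + -3 = -7, A[2][1] + B[1][0] = 4 + -1 = 3, A[2][2] + B[2][0] = 9 + 8 = 17) = -7 (attained at k = 0)
  C[2][1] = min over k of (A[2][0] + B[0][1] = -4 + 5 = 1, A[2][1] + B[1][1] = 4 + 4 = 8, A[2][2] + B[2][1] = 9 + 8 = 17) = 1 (attained at k = 0)
  C[2][2] = min over k of (A[2][0] + B[0][2] = -4 + 3 = -1, A[2][1] + B[1][2] = 4 + 8 = 12, A[2][2] + B[2][2] = 9 + 0 = 9) = -1 (attained at k = 0)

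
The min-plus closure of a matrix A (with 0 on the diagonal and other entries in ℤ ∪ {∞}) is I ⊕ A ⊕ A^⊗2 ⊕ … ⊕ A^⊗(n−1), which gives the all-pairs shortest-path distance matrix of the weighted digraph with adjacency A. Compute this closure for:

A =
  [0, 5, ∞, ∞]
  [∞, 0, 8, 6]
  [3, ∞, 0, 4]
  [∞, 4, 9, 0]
Closure =
  [0, 5, 13, 11]
  [11, 0, 8, 6]
  [3, 8, 0, 4]
  [12, 4, 9, 0]

This is the Floyd-Warshall all-pairs shortest-path computation. For each intermediate vertex k = 0, 1, …, 3, update dist[i][j] ← min(dist[i][j], dist[i][k] + dist[k][j]). The final matrix gives, for each (i, j), the minimum total weight of any directed path from i to j (possibly empty when i = j).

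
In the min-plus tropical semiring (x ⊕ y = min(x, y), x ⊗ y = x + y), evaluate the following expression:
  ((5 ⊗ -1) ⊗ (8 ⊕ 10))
((5 ⊗ -1) ⊗ (8 ⊕ 10)) = 12

Expand innermost to outermost. Recall ⊕ takes the minimum of its arguments and ⊗ takes their sum. Working out the expression ((5 ⊗ -1) ⊗ (8 ⊕ 10)) gives 12.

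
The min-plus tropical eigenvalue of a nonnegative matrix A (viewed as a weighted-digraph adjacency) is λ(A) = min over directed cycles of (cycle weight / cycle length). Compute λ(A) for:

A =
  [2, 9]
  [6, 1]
λ(A) = 1

Enumerate directed cycles and compute their means (weight / length). Sample:
  cycle 0 → 0: weight = 2, length = 1, mean = 2/1 ≈ 2.000
  cycle 1 → 1: weight = 1, length = 1, mean = 1/1 ≈ 1.000
  cycle 0 → 1 → 0: weight = 15, length = 2, mean = 15/2 ≈ 7.500
  cycle 1 → 0 → 1: weight = 15, length = 2, mean = 15/2 ≈ 7.500
Minimum mean = 1.000, attained e.g. along the cycle 1 → 1 with weight 1 and length 1. So λ(A) = 1/1 = 1.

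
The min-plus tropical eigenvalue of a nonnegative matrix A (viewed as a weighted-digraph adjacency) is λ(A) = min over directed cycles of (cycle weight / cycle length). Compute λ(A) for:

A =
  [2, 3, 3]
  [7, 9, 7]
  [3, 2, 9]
λ(A) = 2

Enumerate directed cycles and compute their means (weight / length). Sample:
  cycle 0 → 0: weight = 2, length = 1, mean = 2/1 ≈ 2.000
  cycle 1 → 1: weight = 9, length = 1, mean = 9/1 ≈ 9.000
  cycle 2 → 2: weight = 9, length = 1, mean = 9/1 ≈ 9.000
  cycle 0 → 1 → 0: weight = 10, length = 2, mean = 10/2 ≈ 5.000
  cycle 0 → 2 → 0: weight = 6, length = 2, mean = 6/2 ≈ 3.000
  cycle 1 → 0 → 1: weight = 10, length = 2, mean = 10/2 ≈ 5.000
Minimum mean = 2.000, attained e.g. along the cycle 0 → 0 with weight 2 and length 1. So λ(A) = 2/1 = 2.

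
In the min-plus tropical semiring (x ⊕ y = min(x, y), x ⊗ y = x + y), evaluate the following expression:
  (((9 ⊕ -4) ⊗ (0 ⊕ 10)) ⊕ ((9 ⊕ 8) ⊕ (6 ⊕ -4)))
(((9 ⊕ -4) ⊗ (0 ⊕ 10)) ⊕ ((9 ⊕ 8) ⊕ (6 ⊕ -4))) = -4

Expand innermost to outermost. Recall ⊕ takes the minimum of its arguments and ⊗ takes their sum. Working out the expression (((9 ⊕ -4) ⊗ (0 ⊕ 10)) ⊕ ((9 ⊕ 8) ⊕ (6 ⊕ -4))) gives -4.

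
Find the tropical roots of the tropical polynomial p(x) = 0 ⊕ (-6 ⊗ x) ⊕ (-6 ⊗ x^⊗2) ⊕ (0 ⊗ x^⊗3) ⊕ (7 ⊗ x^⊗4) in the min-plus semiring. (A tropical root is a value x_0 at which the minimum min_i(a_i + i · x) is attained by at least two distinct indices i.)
Roots: {-7, -6, 0, 6}

Each tropical root is a break point of the lower envelope of the lines y = a_i + i · x (there are 5 lines, with slopes 0, 1, ..., 4). Only the lines that attain the minimum somewhere contribute to roots; other lines are dominated. Here the surviving (envelope) indices are i = 4, i = 3, i = 2, i = 1, i = 0.
Intersections between consecutive envelope lines give the roots: for adjacent envelope indices i < j the intersection is x = (a_i − a_j) / (j − i). Reading off the sorted break points: {-7, -6, 0, 6}.
Verification: at each break x_0, at least two indices attain the minimum of min_i(a_i + i · x_0).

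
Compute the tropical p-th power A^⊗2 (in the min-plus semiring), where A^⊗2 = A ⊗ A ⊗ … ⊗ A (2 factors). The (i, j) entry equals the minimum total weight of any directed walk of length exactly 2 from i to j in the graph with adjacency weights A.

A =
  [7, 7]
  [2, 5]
A^⊗2 =
  [9, 12]
  [7, 9]

Each entry (A^⊗2)_ij equals the minimum over all length-2 walks i = v_0 → v_1 → … → v_2 = j of Σ_t A[v_t][v_{t+1}]. For example, for (i, j) = (0, 1) we minimise over 2 possible intermediate vertex sequences; the minimum is 12, attained along the walk 0 → 1 → 1.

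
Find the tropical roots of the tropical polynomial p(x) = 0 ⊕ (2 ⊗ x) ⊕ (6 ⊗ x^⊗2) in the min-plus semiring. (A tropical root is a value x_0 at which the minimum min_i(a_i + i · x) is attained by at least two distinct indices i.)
Roots: {-4, -2}

Each tropical root is a break point of the lower envelope of the lines y = a_i + i · x (there are 3 lines, with slopes 0, 1, ..., 2). Only the lines that attain the minimum somewhere contribute to roots; other lines are dominated. Here the surviving (envelope) indices are i = 2, i = 1, i = 0.
Intersections between consecutive envelope lines give the roots: for adjacent envelope indices i < j the intersection is x = (a_i − a_j) / (j − i). Reading off the sorted break points: {-4, -2}.
Verification: at each break x_0, at least two indices attain the minimum of min_i(a_i + i · x_0).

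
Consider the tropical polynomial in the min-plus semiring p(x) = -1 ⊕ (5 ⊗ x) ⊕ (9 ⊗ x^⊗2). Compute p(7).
p(7) = -1

A tropical monomial a ⊗ x^⊗i evaluates to a + i · x. Evaluating each term at x = 7:
  Term 0 contributes -1 + 0 · 7 = -1
  Term 1 contributes 5 + 1 · 7 = 12
  Term 2 contributes 9 + 2 · 7 = 23
p(7) = ⊕ of these = min[-1, 12, 23] = -1.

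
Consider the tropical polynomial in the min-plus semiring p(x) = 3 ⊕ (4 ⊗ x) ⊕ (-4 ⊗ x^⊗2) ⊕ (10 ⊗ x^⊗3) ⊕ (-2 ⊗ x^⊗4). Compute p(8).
p(8) = 3

A tropical monomial a ⊗ x^⊗i evaluates to a + i · x. Evaluating each term at x = 8:
  Term 0 contributes 3 + 0 · 8 = 3
  Term 1 contributes 4 + 1 · 8 = 12
  Term 2 contributes -4 + 2 · 8 = 12
  Term 3 contributes 10 + 3 · 8 = 34
  Term 4 contributes -2 + 4 · 8 = 30
p(8) = ⊕ of these = min[3, 12, 12, 34, 30] = 3.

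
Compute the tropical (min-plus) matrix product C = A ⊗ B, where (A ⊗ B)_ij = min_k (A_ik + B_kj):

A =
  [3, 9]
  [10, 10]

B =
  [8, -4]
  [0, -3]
A ⊗ B =
  [9, -1]
  [10, 6]

Apply the min-plus product entry-by-entry:
  C[0][0] = min over k of (A[0][0] + B[0][0] = 3 + 8 = 11, A[0][1] + B[1][0] = 9 + 0 = 9) = 9 (attained at k = 1)
  C[0][1] = min over k of (A[0][0] + B[0][1] = 3 + -4 = -1, A[0][1] + B[1][1] = 9 + -3 = 6) = -1 (attained at k = 0)
  C[1][0] = min over k of (A[1][0] + B[0][0] = 10 + 8 = 18, A[1][1] + B[1][0] = 10 + 0 = 10) = 10 (attained at k = 1)
  C[1][1] = min over k of (A[1][0] + B[0][1] = 10 + -4 = 6, A[1][1] + B[1][1] = 10 + -3 = 7) = 6 (attained at k = 0)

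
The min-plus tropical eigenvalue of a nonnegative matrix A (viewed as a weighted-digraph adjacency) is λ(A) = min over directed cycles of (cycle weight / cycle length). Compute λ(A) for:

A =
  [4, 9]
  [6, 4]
λ(A) = 4

Enumerate directed cycles and compute their means (weight / length). Sample:
  cycle 0 → 0: weight = 4, length = 1, mean = 4/1 ≈ 4.000
  cycle 1 → 1: weight = 4, length = 1, mean = 4/1 ≈ 4.000
  cycle 0 → 1 → 0: weight = 15, length = 2, mean = 15/2 ≈ 7.500
  cycle 1 → 0 → 1: weight = 15, length = 2, mean = 15/2 ≈ 7.500
Minimum mean = 4.000, attained e.g. along the cycle 0 → 0 with weight 4 and length 1. So λ(A) = 4/1 = 4.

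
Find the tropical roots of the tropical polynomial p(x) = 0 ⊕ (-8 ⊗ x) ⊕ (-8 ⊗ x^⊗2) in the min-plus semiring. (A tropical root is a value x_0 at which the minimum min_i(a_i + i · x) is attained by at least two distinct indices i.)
Roots: {0, 8}

Each tropical root is a break point of the lower envelope of the lines y = a_i + i · x (there are 3 lines, with slopes 0, 1, ..., 2). Only the lines that attain the minimum somewhere contribute to roots; other lines are dominated. Here the surviving (envelope) indices are i = 2, i = 1, i = 0.
Intersections between consecutive envelope lines give the roots: for adjacent envelope indices i < j the intersection is x = (a_i − a_j) / (j − i). Reading off the sorted break points: {0, 8}.
Verification: at each break x_0, at least two indices attain the minimum of min_i(a_i + i · x_0).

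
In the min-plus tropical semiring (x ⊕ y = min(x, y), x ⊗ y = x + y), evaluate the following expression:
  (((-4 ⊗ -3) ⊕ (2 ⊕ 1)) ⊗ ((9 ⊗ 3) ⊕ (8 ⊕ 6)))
(((-4 ⊗ -3) ⊕ (2 ⊕ 1)) ⊗ ((9 ⊗ 3) ⊕ (8 ⊕ 6))) = -1

Expand innermost to outermost. Recall ⊕ takes the minimum of its arguments and ⊗ takes their sum. Working out the expression (((-4 ⊗ -3) ⊕ (2 ⊕ 1)) ⊗ ((9 ⊗ 3) ⊕ (8 ⊕ 6))) gives -1.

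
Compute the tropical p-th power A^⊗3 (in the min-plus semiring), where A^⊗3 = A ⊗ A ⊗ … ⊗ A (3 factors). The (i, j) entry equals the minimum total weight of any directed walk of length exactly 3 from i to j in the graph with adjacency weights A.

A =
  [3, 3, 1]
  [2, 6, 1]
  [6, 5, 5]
A^⊗3 =
  [8, 8, 6]
  [7, 8, 6]
  [10, 10, 8]

Each entry (A^⊗3)_ij equals the minimum over all length-3 walks i = v_0 → v_1 → … → v_3 = j of Σ_t A[v_t][v_{t+1}]. For example, for (i, j) = (0, 2) we minimise over 9 possible intermediate vertex sequences; the minimum is 6, attained along the walk 0 → 1 → 0 → 2.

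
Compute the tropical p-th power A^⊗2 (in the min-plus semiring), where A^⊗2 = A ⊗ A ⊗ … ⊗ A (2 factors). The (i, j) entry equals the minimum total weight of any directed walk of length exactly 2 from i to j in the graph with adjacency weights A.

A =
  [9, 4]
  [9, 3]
A^⊗2 =
  [13, 7]
  [12, 6]

Each entry (A^⊗2)_ij equals the minimum over all length-2 walks i = v_0 → v_1 → … → v_2 = j of Σ_t A[v_t][v_{t+1}]. For example, for (i, j) = (0, 1) we minimise over 2 possible intermediate vertex sequences; the minimum is 7, attained along the walk 0 → 1 → 1.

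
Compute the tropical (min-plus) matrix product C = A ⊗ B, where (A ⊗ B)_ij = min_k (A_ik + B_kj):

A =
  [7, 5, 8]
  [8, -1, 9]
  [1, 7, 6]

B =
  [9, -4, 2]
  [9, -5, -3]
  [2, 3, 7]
A ⊗ B =
  [10, 0, 2]
  [8, -6, -4]
  [8, -3, 3]

Apply the min-plus product entry-by-entry:
  C[0][0] = min over k of (A[0][0] + B[0][0] = 7 + 9 = 16, A[0][1] + B[1][0] = 5 + 9 = 14, A[0][2] + B[2][0] = 8 + 2 = 10) = 10 (attained at k = 2)
  C[0][1] = min over k of (A[0][0] + B[0][1] = 7 + -4 = 3, A[0][1] + B[1][1] = 5 + -5 = 0, A[0][2] + B[2][1] = 8 + 3 = 11) = 0 (attained at k = 1)
  C[0][2] = min over k of (A[0][0] + B[0][2] = 7 + 2 = 9, A[0][1] + B[1][2] = 5 + -3 = 2, A[0][2] + B[2][2] = 8 + 7 = 15) = 2 (attained at k = 1)
  C[1][0] = min over k of (A[1][0] + B[0][0] = 8 + 9 = 17, A[1][1] + B[1][0] = -1 + 9 = 8, A[1][2] + B[2][0] = 9 + 2 = 11) = 8 (attained at k = 1)
  C[1][1] = min over k of (A[1][0] + B[0][1] = 8 + -4 = 4, A[1][1] + B[1][1] = -1 + -5 = -6, A[1][2] + B[2][1] = 9 + 3 = 12) = -6 (attained at k = 1)
  C[1][2] = min over k of (A[1][0] + B[0][2] = 8 + 2 = 10, A[1][1] + B[1][2] = -1 + -3 = -4, A[1][2] + B[2][2] = 9 + 7 = 16) = -4 (attained at k = 1)
  C[2][0] = min over k of (A[2][0] + B[0][0] = 1 + 9 = 10, A[2][1] + B[1][0] = 7 + 9 = 16, A[2][2] + B[2][0] = 6 + 2 = 8) = 8 (attained at k = 2)
  C[2][1] = min over k of (A[2][0] + B[0][1] = 1 + -4 = -3, A[2][1] + B[1][1] = 7 + -5 = 2, A[2][2] + B[2][1] = 6 + 3 = 9) = -3 (attained at k = 0)
  C[2][2] = min over k of (A[2][0] + B[0][2] = 1 + 2 = 3, A[2][1] + B[1][2] = 7 + -3 = 4, A[2][2] + B[2][2] = 6 + 7 = 13) = 3 (attained at k = 0)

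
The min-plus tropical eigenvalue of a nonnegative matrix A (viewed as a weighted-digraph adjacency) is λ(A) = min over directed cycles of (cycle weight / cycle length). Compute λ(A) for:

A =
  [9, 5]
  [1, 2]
λ(A) = 2

Enumerate directed cycles and compute their means (weight / length). Sample:
  cycle 0 → 0: weight = 9, length = 1, mean = 9/1 ≈ 9.000
  cycle 1 → 1: weight = 2, length = 1, mean = 2/1 ≈ 2.000
  cycle 0 → 1 → 0: weight = 6, length = 2, mean = 6/2 ≈ 3.000
  cycle 1 → 0 → 1: weight = 6, length = 2, mean = 6/2 ≈ 3.000
Minimum mean = 2.000, attained e.g. along the cycle 1 → 1 with weight 2 and length 1. So λ(A) = 2/1 = 2.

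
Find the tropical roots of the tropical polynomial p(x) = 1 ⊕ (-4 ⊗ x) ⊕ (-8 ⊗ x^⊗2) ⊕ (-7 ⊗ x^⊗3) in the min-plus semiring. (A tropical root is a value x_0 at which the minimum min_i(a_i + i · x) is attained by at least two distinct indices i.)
Roots: {-1, 4, 5}

Each tropical root is a break point of the lower envelope of the lines y = a_i + i · x (there are 4 lines, with slopes 0, 1, ..., 3). Only the lines that attain the minimum somewhere contribute to roots; other lines are dominated. Here the surviving (envelope) indices are i = 3, i = 2, i = 1, i = 0.
Intersections between consecutive envelope lines give the roots: for adjacent envelope indices i < j the intersection is x = (a_i − a_j) / (j − i). Reading off the sorted break points: {-1, 4, 5}.
Verification: at each break x_0, at least two indices attain the minimum of min_i(a_i + i · x_0).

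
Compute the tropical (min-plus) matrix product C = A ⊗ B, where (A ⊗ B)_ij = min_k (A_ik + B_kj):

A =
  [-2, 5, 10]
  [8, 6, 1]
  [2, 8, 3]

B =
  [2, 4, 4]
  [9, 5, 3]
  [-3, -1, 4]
A ⊗ B =
  [0, 2, 2]
  [-2, 0, 5]
  [0, 2, 6]

Apply the min-plus product entry-by-entry:
  C[0][0] = min over k of (A[0][0] + B[0][0] = -2 + 2 = 0, A[0][1] + B[1][0] = 5 + 9 = 14, A[0][2] + B[2][0] = 10 + -3 = 7) = 0 (attained at k = 0)
  C[0][1] = min over k of (A[0][0] + B[0][1] = -2 + 4 = 2, A[0][1] + B[1][1] = 5 + 5 = 10, A[0][2] + B[2][1] = 10 + -1 = 9) = 2 (attained at k = 0)
  C[0][2] = min over k of (A[0][0] + B[0][2] = -2 + 4 = 2, A[0][1] + B[1][2] = 5 + 3 = 8, A[0][2] + B[2][2] = 10 + 4 = 14) = 2 (attained at k = 0)
  C[1][0] = min over k of (A[1][0] + B[0][0] = 8 + 2 = 10, A[1][1] + B[1][0] = 6 + 9 = 15, A[1][2] + B[2][0] = 1 + -3 = -2) = -2 (attained at k = 2)
  C[1][1] = min over k of (A[1][0] + B[0][1] = 8 + 4 = 12, A[1][1] + B[1][1] = 6 + 5 = 11, A[1][2] + B[2][1] = 1 + -1 = 0) = 0 (attained at k = 2)
  C[1][2] = min over k of (A[1][0] + B[0][2] = 8 + 4 = 12, A[1][1] + B[1][2] = 6 + 3 = 9, A[1][2] + B[2][2] = 1 + 4 = 5) = 5 (attained at k = 2)
  C[2][0] = min over k of (A[2][0] + B[0][0] = 2 + 2 = 4, A[2][1] + B[1][0] = 8 + 9 = 17, A[2][2] + B[2][0] = 3 + -3 = 0) = 0 (attained at k = 2)
  C[2][1] = min over k of (A[2][0] + B[0][1] = 2 + 4 = 6, A[2][1] + B[1][1] = 8 + 5 = 13, A[2][2] + B[2][1] = 3 + -1 = 2) = 2 (attained at k = 2)
  C[2][2] = min over k of (A[2][0] + B[0][2] = 2 + 4 = 6, A[2][1] + B[1][2] = 8 + 3 = 11, A[2][2] + B[2][2] = 3 + 4 = 7) = 6 (attained at k = 0)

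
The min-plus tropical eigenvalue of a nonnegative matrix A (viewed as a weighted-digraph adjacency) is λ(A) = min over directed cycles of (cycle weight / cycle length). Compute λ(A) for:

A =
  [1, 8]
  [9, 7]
λ(A) = 1

Enumerate directed cycles and compute their means (weight / length). Sample:
  cycle 0 → 0: weight = 1, length = 1, mean = 1/1 ≈ 1.000
  cycle 1 → 1: weight = 7, length = 1, mean = 7/1 ≈ 7.000
  cycle 0 → 1 → 0: weight = 17, length = 2, mean = 17/2 ≈ 8.500
  cycle 1 → 0 → 1: weight = 17, length = 2, mean = 17/2 ≈ 8.500
Minimum mean = 1.000, attained e.g. along the cycle 0 → 0 with weight 1 and length 1. So λ(A) = 1/1 = 1.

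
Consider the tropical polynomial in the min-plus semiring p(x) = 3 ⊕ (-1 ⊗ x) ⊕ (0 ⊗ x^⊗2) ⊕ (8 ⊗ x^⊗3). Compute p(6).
p(6) = 3

A tropical monomial a ⊗ x^⊗i evaluates to a + i · x. Evaluating each term at x = 6:
  Term 0 contributes 3 + 0 · 6 = 3
  Term 1 contributes -1 + 1 · 6 = 5
  Term 2 contributes 0 + 2 · 6 = 12
  Term 3 contributes 8 + 3 · 6 = 26
p(6) = ⊕ of these = min[3, 5, 12, 26] = 3.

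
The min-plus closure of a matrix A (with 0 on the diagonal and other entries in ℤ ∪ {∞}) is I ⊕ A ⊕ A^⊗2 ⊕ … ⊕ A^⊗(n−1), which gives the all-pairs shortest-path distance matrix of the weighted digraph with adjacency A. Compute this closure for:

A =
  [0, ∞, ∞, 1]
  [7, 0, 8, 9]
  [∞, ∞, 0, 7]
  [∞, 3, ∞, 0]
Closure =
  [0, 4, 12, 1]
  [7, 0, 8, 8]
  [17, 10, 0, 7]
  [10, 3, 11, 0]

This is the Floyd-Warshall all-pairs shortest-path computation. For each intermediate vertex k = 0, 1, …, 3, update dist[i][j] ← min(dist[i][j], dist[i][k] + dist[k][j]). The final matrix gives, for each (i, j), the minimum total weight of any directed path from i to j (possibly empty when i = j).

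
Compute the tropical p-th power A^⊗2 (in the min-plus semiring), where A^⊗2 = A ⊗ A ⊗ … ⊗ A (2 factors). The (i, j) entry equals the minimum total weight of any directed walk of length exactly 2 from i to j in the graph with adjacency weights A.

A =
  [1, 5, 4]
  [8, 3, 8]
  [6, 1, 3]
A^⊗2 =
  [2, 5, 5]
  [9, 6, 11]
  [7, 4, 6]

Each entry (A^⊗2)_ij equals the minimum over all length-2 walks i = v_0 → v_1 → … → v_2 = j of Σ_t A[v_t][v_{t+1}]. For example, for (i, j) = (0, 2) we minimise over 3 possible intermediate vertex sequences; the minimum is 5, attained along the walk 0 → 0 → 2.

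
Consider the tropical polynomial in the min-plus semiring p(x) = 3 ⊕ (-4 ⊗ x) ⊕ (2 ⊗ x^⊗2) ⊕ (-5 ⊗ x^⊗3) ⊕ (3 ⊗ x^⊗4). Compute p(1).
p(1) = -3

A tropical monomial a ⊗ x^⊗i evaluates to a + i · x. Evaluating each term at x = 1:
  Term 0 contributes 3 + 0 · 1 = 3
  Term 1 contributes -4 + 1 · 1 = -3
  Term 2 contributes 2 + 2 · 1 = 4
  Term 3 contributes -5 + 3 · 1 = -2
  Term 4 contributes 3 + 4 · 1 = 7
p(1) = ⊕ of these = min[3, -3, 4, -2, 7] = -3.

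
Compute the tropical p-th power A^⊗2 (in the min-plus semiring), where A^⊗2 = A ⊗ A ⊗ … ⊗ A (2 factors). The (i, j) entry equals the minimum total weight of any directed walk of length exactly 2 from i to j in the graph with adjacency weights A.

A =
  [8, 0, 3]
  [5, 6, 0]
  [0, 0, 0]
A^⊗2 =
  [3, 3, 0]
  [0, 0, 0]
  [0, 0, 0]

Each entry (A^⊗2)_ij equals the minimum over all length-2 walks i = v_0 → v_1 → … → v_2 = j of Σ_t A[v_t][v_{t+1}]. For example, for (i, j) = (0, 2) we minimise over 3 possible intermediate vertex sequences; the minimum is 0, attained along the walk 0 → 1 → 2.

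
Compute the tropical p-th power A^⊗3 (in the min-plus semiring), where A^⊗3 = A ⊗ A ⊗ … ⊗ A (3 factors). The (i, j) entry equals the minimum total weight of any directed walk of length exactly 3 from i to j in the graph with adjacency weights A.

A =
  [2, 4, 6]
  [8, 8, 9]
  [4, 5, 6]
A^⊗3 =
  [6, 8, 10]
  [12, 14, 16]
  [8, 10, 12]

Each entry (A^⊗3)_ij equals the minimum over all length-3 walks i = v_0 → v_1 → … → v_3 = j of Σ_t A[v_t][v_{t+1}]. For example, for (i, j) = (0, 2) we minimise over 9 possible intermediate vertex sequences; the minimum is 10, attained along the walk 0 → 0 → 0 → 2.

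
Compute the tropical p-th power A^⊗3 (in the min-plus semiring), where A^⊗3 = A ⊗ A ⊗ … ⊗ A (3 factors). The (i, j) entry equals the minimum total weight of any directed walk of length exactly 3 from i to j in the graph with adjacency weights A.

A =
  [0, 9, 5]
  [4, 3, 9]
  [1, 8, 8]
A^⊗3 =
  [0, 9, 5]
  [4, 9, 9]
  [1, 10, 6]

Each entry (A^⊗3)_ij equals the minimum over all length-3 walks i = v_0 → v_1 → … → v_3 = j of Σ_t A[v_t][v_{t+1}]. For example, for (i, j) = (0, 2) we minimise over 9 possible intermediate vertex sequences; the minimum is 5, attained along the walk 0 → 0 → 0 → 2.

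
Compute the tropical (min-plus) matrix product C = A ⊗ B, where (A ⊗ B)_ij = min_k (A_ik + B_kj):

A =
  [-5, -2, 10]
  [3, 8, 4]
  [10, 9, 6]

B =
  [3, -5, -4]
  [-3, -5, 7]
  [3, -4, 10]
A ⊗ B =
  [-5, -10, -9]
  [5, -2, -1]
  [6, 2, 6]

Apply the min-plus product entry-by-entry:
  C[0][0] = min over k of (A[0][0] + B[0][0] = -5 + 3 = -2, A[0][1] + B[1][0] = -2 + -3 = -5, A[0][2] + B[2][0] = 10 + 3 = 13) = -5 (attained at k = 1)
  C[0][1] = min over k of (A[0][0] + B[0][1] = -5 + -5 = -10, A[0][1] + B[1][1] = -2 + -5 = -7, A[0][2] + B[2][1] = 10 + -4 = 6) = -10 (attained at k = 0)
  C[0][2] = min over k of (A[0][0] + B[0][2] = -5 + -4 = -9, A[0][1] + B[1][2] = -2 + 7 = 5, A[0][2] + B[2][2] = 10 + 10 = 20) = -9 (attained at k = 0)
  C[1][0] = min over k of (A[1][0] + B[0][0] = 3 + 3 = 6, A[1][1] + B[1][0] = 8 + -3 = 5, A[1][2] + B[2][0] = 4 + 3 = 7) = 5 (attained at k = 1)
  C[1][1] = min over k of (A[1][0] + B[0][1] = 3 + -5 = -2, A[1][1] + B[1][1] = 8 + -5 = 3, A[1][2] + B[2][1] = 4 + -4 = 0) = -2 (attained at k = 0)
  C[1][2] = min over k of (A[1][0] + B[0][2] = 3 + -4 = -1, A[1][1] + B[1][2] = 8 + 7 = 15, A[1][2] + B[2][2] = 4 + 10 = 14) = -1 (attained at k = 0)
  C[2][0] = min over k of (A[2][0] + B[0][0] = 10 + 3 = 13, A[2][1] + B[1][0] = 9 + -3 = 6, A[2][2] + B[2][0] = 6 + 3 = 9) = 6 (attained at k = 1)
  C[2][1] = min over k of (A[2][0] + B[0][1] = 10 + -5 = 5, A[2][1] + B[1][1] = 9 + -5 = 4, A[2][2] + B[2][1] = 6 + -4 = 2) = 2 (attained at k = 2)
  C[2][2] = min over k of (A[2][0] + B[0][2] = 10 + -4 = 6, A[2][1] + B[1][2] = 9 + 7 = 16, A[2][2] + B[2][2] = 6 + 10 = 16) = 6 (attained at k = 0)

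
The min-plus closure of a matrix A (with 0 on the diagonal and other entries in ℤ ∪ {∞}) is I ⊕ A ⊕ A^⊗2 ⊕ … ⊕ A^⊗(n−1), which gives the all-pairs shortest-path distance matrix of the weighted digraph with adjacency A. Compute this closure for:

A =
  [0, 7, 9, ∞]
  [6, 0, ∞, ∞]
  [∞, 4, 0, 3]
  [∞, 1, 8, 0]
Closure =
  [0, 7, 9, 12]
  [6, 0, 15, 18]
  [10, 4, 0, 3]
  [7, 1, 8, 0]

This is the Floyd-Warshall all-pairs shortest-path computation. For each intermediate vertex k = 0, 1, …, 3, update dist[i][j] ← min(dist[i][j], dist[i][k] + dist[k][j]). The final matrix gives, for each (i, j), the minimum total weight of any directed path from i to j (possibly empty when i = j).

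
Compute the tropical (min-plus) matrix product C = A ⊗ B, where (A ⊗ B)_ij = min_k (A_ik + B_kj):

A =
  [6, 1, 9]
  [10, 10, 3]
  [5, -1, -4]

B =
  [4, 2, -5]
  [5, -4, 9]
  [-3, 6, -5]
A ⊗ B =
  [6, -3, 1]
  [0, 6, -2]
  [-7, -5, -9]

Apply the min-plus product entry-by-entry:
  C[0][0] = min over k of (A[0][0] + B[0][0] = 6 + 4 = 10, A[0][1] + B[1][0] = 1 + 5 = 6, A[0][2] + B[2][0] = 9 + -3 = 6) = 6 (attained at k = 1)
  C[0][1] = min over k of (A[0][0] + B[0][1] = 6 + 2 = 8, A[0][1] + B[1][1] = 1 + -4 = -3, A[0][2] + B[2][1] = 9 + 6 = 15) = -3 (attained at k = 1)
  C[0][2] = min over k of (A[0][0] + B[0][2] = 6 + -5 = 1, A[0][1] + B[1][2] = 1 + 9 = 10, A[0][2] + B[2][2] = 9 + -5 = 4) = 1 (attained at k = 0)
  C[1][0] = min over k of (A[1][0] + B[0][0] = 10 + 4 = 14, A[1][1] + B[1][0] = 10 + 5 = 15, A[1][2] + B[2][0] = 3 + -3 = 0) = 0 (attained at k = 2)
  C[1][1] = min over k of (A[1][0] + B[0][1] = 10 + 2 = 12, A[1][1] + B[1][1] = 10 + -4 = 6, A[1][2] + B[2][1] = 3 + 6 = 9) = 6 (attained at k = 1)
  C[1][2] = min over k of (A[1][0] + B[0][2] = 10 + -5 = 5, A[1][1] + B[1][2] = 10 + 9 = 19, A[1][2] + B[2][2] = 3 + -5 = -2) = -2 (attained at k = 2)
  C[2][0] = min over k of (A[2][0] + B[0][0] = 5 + 4 = 9, A[2][1] + B[1][0] = -1 + 5 = 4, A[2][2] + B[2][0] = -4 + -3 = -7) = -7 (attained at k = 2)
  C[2][1] = min over k of (A[2][0] + B[0][1] = 5 + 2 = 7, A[2][1] + B[1][1] = -1 + -4 = -5, A[2][2] + B[2][1] = -4 + 6 = 2) = -5 (attained at k = 1)
  C[2][2] = min over k of (A[2][0] + B[0][2] = 5 + -5 = 0, A[2][1] + B[1][2] = -1 + 9 = 8, A[2][2] + B[2][2] = -4 + -5 = -9) = -9 (attained at k = 2)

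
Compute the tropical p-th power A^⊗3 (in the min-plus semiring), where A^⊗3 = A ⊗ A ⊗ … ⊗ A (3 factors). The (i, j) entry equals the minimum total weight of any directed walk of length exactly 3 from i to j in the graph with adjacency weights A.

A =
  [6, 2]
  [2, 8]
A^⊗3 =
  [10, 6]
  [6, 10]

Each entry (A^⊗3)_ij equals the minimum over all length-3 walks i = v_0 → v_1 → … → v_3 = j of Σ_t A[v_t][v_{t+1}]. For example, for (i, j) = (0, 1) we minimise over 4 possible intermediate vertex sequences; the minimum is 6, attained along the walk 0 → 1 → 0 → 1.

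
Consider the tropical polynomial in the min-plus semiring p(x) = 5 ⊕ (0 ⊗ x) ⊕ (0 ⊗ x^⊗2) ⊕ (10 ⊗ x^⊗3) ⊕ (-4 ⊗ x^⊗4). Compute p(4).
p(4) = 4

A tropical monomial a ⊗ x^⊗i evaluates to a + i · x. Evaluating each term at x = 4:
  Term 0 contributes 5 + 0 · 4 = 5
  Term 1 contributes 0 + 1 · 4 = 4
  Term 2 contributes 0 + 2 · 4 = 8
  Term 3 contributes 10 + 3 · 4 = 22
  Term 4 contributes -4 + 4 · 4 = 12
p(4) = ⊕ of these = min[5, 4, 8, 22, 12] = 4.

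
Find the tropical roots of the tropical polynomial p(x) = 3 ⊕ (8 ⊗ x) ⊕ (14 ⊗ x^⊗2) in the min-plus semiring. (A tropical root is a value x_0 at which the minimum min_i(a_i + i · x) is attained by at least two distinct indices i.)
Roots: {-6, -5}

Each tropical root is a break point of the lower envelope of the lines y = a_i + i · x (there are 3 lines, with slopes 0, 1, ..., 2). Only the lines that attain the minimum somewhere contribute to roots; other lines are dominated. Here the surviving (envelope) indices are i = 2, i = 1, i = 0.
Intersections between consecutive envelope lines give the roots: for adjacent envelope indices i < j the intersection is x = (a_i − a_j) / (j − i). Reading off the sorted break points: {-6, -5}.
Verification: at each break x_0, at least two indices attain the minimum of min_i(a_i + i · x_0).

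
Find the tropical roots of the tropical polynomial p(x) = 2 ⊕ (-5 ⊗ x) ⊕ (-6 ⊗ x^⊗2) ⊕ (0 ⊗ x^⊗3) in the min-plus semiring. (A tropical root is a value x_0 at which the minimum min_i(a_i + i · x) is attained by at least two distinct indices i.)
Roots: {-6, 1, 7}

Each tropical root is a break point of the lower envelope of the lines y = a_i + i · x (there are 4 lines, with slopes 0, 1, ..., 3). Only the lines that attain the minimum somewhere contribute to roots; other lines are dominated. Here the surviving (envelope) indices are i = 3, i = 2, i = 1, i = 0.
Intersections between consecutive envelope lines give the roots: for adjacent envelope indices i < j the intersection is x = (a_i − a_j) / (j − i). Reading off the sorted break points: {-6, 1, 7}.
Verification: at each break x_0, at least two indices attain the minimum of min_i(a_i + i · x_0).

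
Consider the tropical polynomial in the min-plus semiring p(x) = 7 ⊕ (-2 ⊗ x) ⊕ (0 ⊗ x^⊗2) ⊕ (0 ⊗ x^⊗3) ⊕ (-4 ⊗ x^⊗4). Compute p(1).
p(1) = -1

A tropical monomial a ⊗ x^⊗i evaluates to a + i · x. Evaluating each term at x = 1:
  Term 0 contributes 7 + 0 · 1 = 7
  Term 1 contributes -2 + 1 · 1 = -1
  Term 2 contributes 0 + 2 · 1 = 2
  Term 3 contributes 0 + 3 · 1 = 3
  Term 4 contributes -4 + 4 · 1 = 0
p(1) = ⊕ of these = min[7, -1, 2, 3, 0] = -1.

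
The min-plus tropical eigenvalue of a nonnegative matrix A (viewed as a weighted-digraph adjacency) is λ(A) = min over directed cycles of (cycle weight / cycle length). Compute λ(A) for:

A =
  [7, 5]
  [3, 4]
λ(A) = 4

Enumerate directed cycles and compute their means (weight / length). Sample:
  cycle 0 → 0: weight = 7, length = 1, mean = 7/1 ≈ 7.000
  cycle 1 → 1: weight = 4, length = 1, mean = 4/1 ≈ 4.000
  cycle 0 → 1 → 0: weight = 8, length = 2, mean = 8/2 ≈ 4.000
  cycle 1 → 0 → 1: weight = 8, length = 2, mean = 8/2 ≈ 4.000
Minimum mean = 4.000, attained e.g. along the cycle 1 → 1 with weight 4 and length 1. So λ(A) = 4/1 = 4.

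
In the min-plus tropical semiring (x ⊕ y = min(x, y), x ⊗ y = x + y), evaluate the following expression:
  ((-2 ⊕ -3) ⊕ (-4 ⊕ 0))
((-2 ⊕ -3) ⊕ (-4 ⊕ 0)) = -4

Expand innermost to outermost. Recall ⊕ takes the minimum of its arguments and ⊗ takes their sum. Working out the expression ((-2 ⊕ -3) ⊕ (-4 ⊕ 0)) gives -4.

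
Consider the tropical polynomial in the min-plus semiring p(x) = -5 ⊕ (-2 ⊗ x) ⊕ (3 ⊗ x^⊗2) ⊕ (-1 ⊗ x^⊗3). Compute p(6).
p(6) = -5

A tropical monomial a ⊗ x^⊗i evaluates to a + i · x. Evaluating each term at x = 6:
  Term 0 contributes -5 + 0 · 6 = -5
  Term 1 contributes -2 + 1 · 6 = 4
  Term 2 contributes 3 + 2 · 6 = 15
  Term 3 contributes -1 + 3 · 6 = 17
p(6) = ⊕ of these = min[-5, 4, 15, 17] = -5.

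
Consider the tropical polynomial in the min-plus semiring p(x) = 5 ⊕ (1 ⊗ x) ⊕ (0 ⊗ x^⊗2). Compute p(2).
p(2) = 3

A tropical monomial a ⊗ x^⊗i evaluates to a + i · x. Evaluating each term at x = 2:
  Term 0 contributes 5 + 0 · 2 = 5
  Term 1 contributes 1 + 1 · 2 = 3
  Term 2 contributes 0 + 2 · 2 = 4
p(2) = ⊕ of these = min[5, 3, 4] = 3.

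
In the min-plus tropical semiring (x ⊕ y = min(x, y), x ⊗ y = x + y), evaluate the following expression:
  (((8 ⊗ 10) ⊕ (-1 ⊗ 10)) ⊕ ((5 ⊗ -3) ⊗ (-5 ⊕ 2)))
(((8 ⊗ 10) ⊕ (-1 ⊗ 10)) ⊕ ((5 ⊗ -3) ⊗ (-5 ⊕ 2))) = -3

Expand innermost to outermost. Recall ⊕ takes the minimum of its arguments and ⊗ takes their sum. Working out the expression (((8 ⊗ 10) ⊕ (-1 ⊗ 10)) ⊕ ((5 ⊗ -3) ⊗ (-5 ⊕ 2))) gives -3.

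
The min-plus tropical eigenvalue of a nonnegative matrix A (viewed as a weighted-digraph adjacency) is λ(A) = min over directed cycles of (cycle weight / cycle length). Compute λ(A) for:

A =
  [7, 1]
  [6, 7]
λ(A) = 7/2

Enumerate directed cycles and compute their means (weight / length). Sample:
  cycle 0 → 0: weight = 7, length = 1, mean = 7/1 ≈ 7.000
  cycle 1 → 1: weight = 7, length = 1, mean = 7/1 ≈ 7.000
  cycle 0 → 1 → 0: weight = 7, length = 2, mean = 7/2 ≈ 3.500
  cycle 1 → 0 → 1: weight = 7, length = 2, mean = 7/2 ≈ 3.500
Minimum mean = 3.500, attained e.g. along the cycle 0 → 1 → 0 with weight 7 and length 2. So λ(A) = 7/2 = 7/2.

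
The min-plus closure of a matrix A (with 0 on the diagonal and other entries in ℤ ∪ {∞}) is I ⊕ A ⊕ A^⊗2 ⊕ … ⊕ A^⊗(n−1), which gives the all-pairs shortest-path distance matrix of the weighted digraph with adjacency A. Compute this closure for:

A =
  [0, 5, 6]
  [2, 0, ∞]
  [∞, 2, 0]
Closure =
  [0, 5, 6]
  [2, 0, 8]
  [4, 2, 0]

This is the Floyd-Warshall all-pairs shortest-path computation. For each intermediate vertex k = 0, 1, …, 2, update dist[i][j] ← min(dist[i][j], dist[i][k] + dist[k][j]). The final matrix gives, for each (i, j), the minimum total weight of any directed path from i to j (possibly empty when i = j).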